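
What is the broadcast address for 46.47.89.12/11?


Network: 46.32.0.0/11
Host bits = 21
Set all host bits to 1:
Broadcast: 46.63.255.255


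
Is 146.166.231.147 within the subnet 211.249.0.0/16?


Subnet network: 211.249.0.0
Test IP AND mask: 146.166.0.0
No, 146.166.231.147 is not in 211.249.0.0/16


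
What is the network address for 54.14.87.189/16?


IP:   00110110.00001110.01010111.10111101
Mask: 11111111.11111111.00000000.00000000
AND operation:
Net:  00110110.00001110.00000000.00000000
Network: 54.14.0.0/16


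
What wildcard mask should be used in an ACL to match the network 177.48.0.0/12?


Subnet mask: 255.240.0.0
Wildcard = 255.255.255.255 - subnet mask
255 - 255 = 0
255 - 240 = 15
255 - 0 = 255
255 - 0 = 255
Wildcard: 0.15.255.255


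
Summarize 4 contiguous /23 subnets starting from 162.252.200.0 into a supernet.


Original prefix: /23
Number of subnets: 4 = 2^2
New prefix = 23 - 2 = 21
Supernet: 162.252.200.0/21


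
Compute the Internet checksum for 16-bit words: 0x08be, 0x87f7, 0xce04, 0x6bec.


Sum all words (with carry folding):
+ 0x08be = 0x08be
+ 0x87f7 = 0x90b5
+ 0xce04 = 0x5eba
+ 0x6bec = 0xcaa6
One's complement: ~0xcaa6
Checksum = 0x3559


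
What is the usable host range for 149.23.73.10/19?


Network: 149.23.64.0
Broadcast: 149.23.95.255
First usable = network + 1
Last usable = broadcast - 1
Range: 149.23.64.1 to 149.23.95.254


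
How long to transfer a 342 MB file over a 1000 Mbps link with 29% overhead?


Effective throughput = 1000 * (1 - 29/100) = 710 Mbps
File size in Mb = 342 * 8 = 2736 Mb
Time = 2736 / 710
Time = 3.8535 seconds


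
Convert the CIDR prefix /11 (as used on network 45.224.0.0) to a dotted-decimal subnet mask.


/11 means 11 network bits, 21 host bits
Binary: 11111111111000000000000000000000
Mask: 255.224.0.0


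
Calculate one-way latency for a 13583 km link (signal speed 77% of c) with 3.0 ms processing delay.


Speed = 0.77 * 3e5 km/s = 231000 km/s
Propagation delay = 13583 / 231000 = 0.0588 s = 58.8009 ms
Processing delay = 3.0 ms
Total one-way latency = 61.8009 ms


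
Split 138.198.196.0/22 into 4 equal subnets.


New prefix = 22 + 2 = 24
Each subnet has 256 addresses
  138.198.196.0/24
  138.198.197.0/24
  138.198.198.0/24
  138.198.199.0/24
Subnets: 138.198.196.0/24, 138.198.197.0/24, 138.198.198.0/24, 138.198.199.0/24


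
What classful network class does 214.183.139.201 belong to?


First octet: 214
Binary: 11010110
110xxxxx -> Class C (192-223)
Class C, default mask 255.255.255.0 (/24)


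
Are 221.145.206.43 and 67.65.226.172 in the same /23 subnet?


Mask: 255.255.254.0
221.145.206.43 AND mask = 221.145.206.0
67.65.226.172 AND mask = 67.65.226.0
No, different subnets (221.145.206.0 vs 67.65.226.0)


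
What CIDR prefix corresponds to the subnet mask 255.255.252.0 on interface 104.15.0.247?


Binary: 11111111.11111111.11111100.00000000
Count leading 1s
Prefix: /22


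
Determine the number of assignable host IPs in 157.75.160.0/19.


Host bits = 32 - 19 = 13
Total addresses = 2^13 = 8192
Usable = total - 2 (network and broadcast)
Usable hosts: 8190


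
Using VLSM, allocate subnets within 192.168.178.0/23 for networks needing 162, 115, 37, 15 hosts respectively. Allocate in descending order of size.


162 hosts -> /24 (254 usable): 192.168.178.0/24
115 hosts -> /25 (126 usable): 192.168.179.0/25
37 hosts -> /26 (62 usable): 192.168.179.128/26
15 hosts -> /27 (30 usable): 192.168.179.192/27
Allocation: 192.168.178.0/24 (162 hosts, 254 usable); 192.168.179.0/25 (115 hosts, 126 usable); 192.168.179.128/26 (37 hosts, 62 usable); 192.168.179.192/27 (15 hosts, 30 usable)


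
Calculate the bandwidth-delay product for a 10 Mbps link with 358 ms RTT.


BDP = bandwidth * RTT
= 10 Mbps * 358 ms
= 10 * 1e6 * 358 / 1000 bits
= 3580000 bits
= 447500 bytes
= 437.0117 KB
BDP = 3580000 bits (447500 bytes)


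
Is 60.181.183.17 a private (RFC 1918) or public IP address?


RFC 1918 private ranges:
  10.0.0.0/8 (10.0.0.0 - 10.255.255.255)
  172.16.0.0/12 (172.16.0.0 - 172.31.255.255)
  192.168.0.0/16 (192.168.0.0 - 192.168.255.255)
Public (not in any RFC 1918 range)


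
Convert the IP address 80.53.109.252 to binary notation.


80 = 01010000
53 = 00110101
109 = 01101101
252 = 11111100
Binary: 01010000.00110101.01101101.11111100


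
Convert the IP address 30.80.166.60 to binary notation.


30 = 00011110
80 = 01010000
166 = 10100110
60 = 00111100
Binary: 00011110.01010000.10100110.00111100


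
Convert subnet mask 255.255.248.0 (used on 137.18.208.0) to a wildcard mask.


Subnet mask: 255.255.248.0
Wildcard = 255.255.255.255 - subnet mask
255 - 255 = 0
255 - 255 = 0
255 - 248 = 7
255 - 0 = 255
Wildcard: 0.0.7.255


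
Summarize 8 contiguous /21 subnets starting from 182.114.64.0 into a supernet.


Original prefix: /21
Number of subnets: 8 = 2^3
New prefix = 21 - 3 = 18
Supernet: 182.114.64.0/18


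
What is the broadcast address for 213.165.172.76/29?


Network: 213.165.172.72/29
Host bits = 3
Set all host bits to 1:
Broadcast: 213.165.172.79


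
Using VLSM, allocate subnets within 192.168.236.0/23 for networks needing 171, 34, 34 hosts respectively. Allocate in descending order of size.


171 hosts -> /24 (254 usable): 192.168.236.0/24
34 hosts -> /26 (62 usable): 192.168.237.0/26
34 hosts -> /26 (62 usable): 192.168.237.64/26
Allocation: 192.168.236.0/24 (171 hosts, 254 usable); 192.168.237.0/26 (34 hosts, 62 usable); 192.168.237.64/26 (34 hosts, 62 usable)


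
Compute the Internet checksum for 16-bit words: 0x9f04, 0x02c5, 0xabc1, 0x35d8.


Sum all words (with carry folding):
+ 0x9f04 = 0x9f04
+ 0x02c5 = 0xa1c9
+ 0xabc1 = 0x4d8b
+ 0x35d8 = 0x8363
One's complement: ~0x8363
Checksum = 0x7c9c


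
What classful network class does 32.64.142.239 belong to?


First octet: 32
Binary: 00100000
0xxxxxxx -> Class A (1-126)
Class A, default mask 255.0.0.0 (/8)


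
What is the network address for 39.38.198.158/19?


IP:   00100111.00100110.11000110.10011110
Mask: 11111111.11111111.11100000.00000000
AND operation:
Net:  00100111.00100110.11000000.00000000
Network: 39.38.192.0/19


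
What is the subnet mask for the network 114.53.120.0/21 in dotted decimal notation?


/21 means 21 network bits, 11 host bits
Binary: 11111111111111111111100000000000
Mask: 255.255.248.0


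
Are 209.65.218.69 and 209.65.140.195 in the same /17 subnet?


Mask: 255.255.128.0
209.65.218.69 AND mask = 209.65.128.0
209.65.140.195 AND mask = 209.65.128.0
Yes, same subnet (209.65.128.0)


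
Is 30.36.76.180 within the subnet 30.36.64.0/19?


Subnet network: 30.36.64.0
Test IP AND mask: 30.36.64.0
Yes, 30.36.76.180 is in 30.36.64.0/19


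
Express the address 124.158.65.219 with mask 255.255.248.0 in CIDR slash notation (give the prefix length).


Binary: 11111111.11111111.11111000.00000000
Count leading 1s
Prefix: /21


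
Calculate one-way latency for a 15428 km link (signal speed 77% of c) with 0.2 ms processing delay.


Speed = 0.77 * 3e5 km/s = 231000 km/s
Propagation delay = 15428 / 231000 = 0.0668 s = 66.7879 ms
Processing delay = 0.2 ms
Total one-way latency = 66.9879 ms


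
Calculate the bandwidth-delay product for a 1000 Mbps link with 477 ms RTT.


BDP = bandwidth * RTT
= 1000 Mbps * 477 ms
= 1000 * 1e6 * 477 / 1000 bits
= 477000000 bits
= 59625000 bytes
= 58227.5391 KB
BDP = 477000000 bits (59625000 bytes)


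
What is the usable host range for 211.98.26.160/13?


Network: 211.96.0.0
Broadcast: 211.103.255.255
First usable = network + 1
Last usable = broadcast - 1
Range: 211.96.0.1 to 211.103.255.254


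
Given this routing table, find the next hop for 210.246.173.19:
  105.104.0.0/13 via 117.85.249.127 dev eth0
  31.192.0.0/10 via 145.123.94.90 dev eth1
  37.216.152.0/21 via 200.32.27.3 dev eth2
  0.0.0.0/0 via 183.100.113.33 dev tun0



Longest prefix match for 210.246.173.19:
  /13 105.104.0.0: no
  /10 31.192.0.0: no
  /21 37.216.152.0: no
  /0 0.0.0.0: MATCH
Selected: next-hop 183.100.113.33 via tun0 (matched /0)


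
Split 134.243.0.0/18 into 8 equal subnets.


New prefix = 18 + 3 = 21
Each subnet has 2048 addresses
  134.243.0.0/21
  134.243.8.0/21
  134.243.16.0/21
  134.243.24.0/21
  134.243.32.0/21
  134.243.40.0/21
  134.243.48.0/21
  134.243.56.0/21
Subnets: 134.243.0.0/21, 134.243.8.0/21, 134.243.16.0/21, 134.243.24.0/21, 134.243.32.0/21, 134.243.40.0/21, 134.243.48.0/21, 134.243.56.0/21


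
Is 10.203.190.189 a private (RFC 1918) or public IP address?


RFC 1918 private ranges:
  10.0.0.0/8 (10.0.0.0 - 10.255.255.255)
  172.16.0.0/12 (172.16.0.0 - 172.31.255.255)
  192.168.0.0/16 (192.168.0.0 - 192.168.255.255)
Private (in 10.0.0.0/8)


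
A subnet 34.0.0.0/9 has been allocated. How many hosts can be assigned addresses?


Host bits = 32 - 9 = 23
Total addresses = 2^23 = 8388608
Usable = total - 2 (network and broadcast)
Usable hosts: 8388606


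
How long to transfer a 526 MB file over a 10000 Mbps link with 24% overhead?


Effective throughput = 10000 * (1 - 24/100) = 7600 Mbps
File size in Mb = 526 * 8 = 4208 Mb
Time = 4208 / 7600
Time = 0.5537 seconds


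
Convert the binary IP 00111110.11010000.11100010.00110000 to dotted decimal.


00111110 = 62
11010000 = 208
11100010 = 226
00110000 = 48
IP: 62.208.226.48


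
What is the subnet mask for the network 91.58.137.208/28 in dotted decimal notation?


/28 means 28 network bits, 4 host bits
Binary: 11111111111111111111111111110000
Mask: 255.255.255.240


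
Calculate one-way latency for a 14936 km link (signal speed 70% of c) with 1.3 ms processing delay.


Speed = 0.7 * 3e5 km/s = 210000 km/s
Propagation delay = 14936 / 210000 = 0.0711 s = 71.1238 ms
Processing delay = 1.3 ms
Total one-way latency = 72.4238 ms


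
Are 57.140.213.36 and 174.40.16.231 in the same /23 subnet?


Mask: 255.255.254.0
57.140.213.36 AND mask = 57.140.212.0
174.40.16.231 AND mask = 174.40.16.0
No, different subnets (57.140.212.0 vs 174.40.16.0)


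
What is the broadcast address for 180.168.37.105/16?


Network: 180.168.0.0/16
Host bits = 16
Set all host bits to 1:
Broadcast: 180.168.255.255


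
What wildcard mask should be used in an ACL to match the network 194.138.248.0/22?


Subnet mask: 255.255.252.0
Wildcard = 255.255.255.255 - subnet mask
255 - 255 = 0
255 - 255 = 0
255 - 252 = 3
255 - 0 = 255
Wildcard: 0.0.3.255


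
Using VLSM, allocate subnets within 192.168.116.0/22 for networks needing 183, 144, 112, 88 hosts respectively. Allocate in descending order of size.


183 hosts -> /24 (254 usable): 192.168.116.0/24
144 hosts -> /24 (254 usable): 192.168.117.0/24
112 hosts -> /25 (126 usable): 192.168.118.0/25
88 hosts -> /25 (126 usable): 192.168.118.128/25
Allocation: 192.168.116.0/24 (183 hosts, 254 usable); 192.168.117.0/24 (144 hosts, 254 usable); 192.168.118.0/25 (112 hosts, 126 usable); 192.168.118.128/25 (88 hosts, 126 usable)


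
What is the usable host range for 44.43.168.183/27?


Network: 44.43.168.160
Broadcast: 44.43.168.191
First usable = network + 1
Last usable = broadcast - 1
Range: 44.43.168.161 to 44.43.168.190


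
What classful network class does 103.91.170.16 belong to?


First octet: 103
Binary: 01100111
0xxxxxxx -> Class A (1-126)
Class A, default mask 255.0.0.0 (/8)


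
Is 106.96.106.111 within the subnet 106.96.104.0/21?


Subnet network: 106.96.104.0
Test IP AND mask: 106.96.104.0
Yes, 106.96.106.111 is in 106.96.104.0/21


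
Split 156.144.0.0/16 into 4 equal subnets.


New prefix = 16 + 2 = 18
Each subnet has 16384 addresses
  156.144.0.0/18
  156.144.64.0/18
  156.144.128.0/18
  156.144.192.0/18
Subnets: 156.144.0.0/18, 156.144.64.0/18, 156.144.128.0/18, 156.144.192.0/18


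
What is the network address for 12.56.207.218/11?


IP:   00001100.00111000.11001111.11011010
Mask: 11111111.11100000.00000000.00000000
AND operation:
Net:  00001100.00100000.00000000.00000000
Network: 12.32.0.0/11


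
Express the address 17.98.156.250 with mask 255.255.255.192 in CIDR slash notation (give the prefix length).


Binary: 11111111.11111111.11111111.11000000
Count leading 1s
Prefix: /26


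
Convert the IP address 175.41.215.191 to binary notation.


175 = 10101111
41 = 00101001
215 = 11010111
191 = 10111111
Binary: 10101111.00101001.11010111.10111111


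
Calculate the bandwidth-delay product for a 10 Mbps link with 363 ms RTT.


BDP = bandwidth * RTT
= 10 Mbps * 363 ms
= 10 * 1e6 * 363 / 1000 bits
= 3630000 bits
= 453750 bytes
= 443.1152 KB
BDP = 3630000 bits (453750 bytes)


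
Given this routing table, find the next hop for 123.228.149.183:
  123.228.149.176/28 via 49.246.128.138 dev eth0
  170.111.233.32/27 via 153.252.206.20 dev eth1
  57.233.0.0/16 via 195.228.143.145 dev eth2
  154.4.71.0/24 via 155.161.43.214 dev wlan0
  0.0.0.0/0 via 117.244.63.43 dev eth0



Longest prefix match for 123.228.149.183:
  /28 123.228.149.176: MATCH
  /27 170.111.233.32: no
  /16 57.233.0.0: no
  /24 154.4.71.0: no
  /0 0.0.0.0: MATCH
Selected: next-hop 49.246.128.138 via eth0 (matched /28)


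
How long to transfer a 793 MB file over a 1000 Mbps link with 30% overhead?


Effective throughput = 1000 * (1 - 30/100) = 700 Mbps
File size in Mb = 793 * 8 = 6344 Mb
Time = 6344 / 700
Time = 9.0629 seconds


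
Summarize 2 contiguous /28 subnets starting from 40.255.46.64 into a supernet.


Original prefix: /28
Number of subnets: 2 = 2^1
New prefix = 28 - 1 = 27
Supernet: 40.255.46.64/27


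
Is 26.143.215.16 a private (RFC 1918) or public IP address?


RFC 1918 private ranges:
  10.0.0.0/8 (10.0.0.0 - 10.255.255.255)
  172.16.0.0/12 (172.16.0.0 - 172.31.255.255)
  192.168.0.0/16 (192.168.0.0 - 192.168.255.255)
Public (not in any RFC 1918 range)


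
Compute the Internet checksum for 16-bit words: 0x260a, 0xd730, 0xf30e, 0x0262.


Sum all words (with carry folding):
+ 0x260a = 0x260a
+ 0xd730 = 0xfd3a
+ 0xf30e = 0xf049
+ 0x0262 = 0xf2ab
One's complement: ~0xf2ab
Checksum = 0x0d54


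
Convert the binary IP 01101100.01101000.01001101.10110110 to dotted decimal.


01101100 = 108
01101000 = 104
01001101 = 77
10110110 = 182
IP: 108.104.77.182


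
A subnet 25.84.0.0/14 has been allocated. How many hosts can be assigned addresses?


Host bits = 32 - 14 = 18
Total addresses = 2^18 = 262144
Usable = total - 2 (network and broadcast)
Usable hosts: 262142


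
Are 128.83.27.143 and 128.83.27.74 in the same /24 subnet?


Mask: 255.255.255.0
128.83.27.143 AND mask = 128.83.27.0
128.83.27.74 AND mask = 128.83.27.0
Yes, same subnet (128.83.27.0)


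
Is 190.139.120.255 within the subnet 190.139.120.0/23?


Subnet network: 190.139.120.0
Test IP AND mask: 190.139.120.0
Yes, 190.139.120.255 is in 190.139.120.0/23


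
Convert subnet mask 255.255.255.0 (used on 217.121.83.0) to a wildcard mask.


Subnet mask: 255.255.255.0
Wildcard = 255.255.255.255 - subnet mask
255 - 255 = 0
255 - 255 = 0
255 - 255 = 0
255 - 0 = 255
Wildcard: 0.0.0.255


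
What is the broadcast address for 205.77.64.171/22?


Network: 205.77.64.0/22
Host bits = 10
Set all host bits to 1:
Broadcast: 205.77.67.255


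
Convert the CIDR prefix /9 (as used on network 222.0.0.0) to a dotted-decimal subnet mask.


/9 means 9 network bits, 23 host bits
Binary: 11111111100000000000000000000000
Mask: 255.128.0.0


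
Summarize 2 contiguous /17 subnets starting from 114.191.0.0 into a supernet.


Original prefix: /17
Number of subnets: 2 = 2^1
New prefix = 17 - 1 = 16
Supernet: 114.191.0.0/16


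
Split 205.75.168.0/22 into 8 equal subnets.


New prefix = 22 + 3 = 25
Each subnet has 128 addresses
  205.75.168.0/25
  205.75.168.128/25
  205.75.169.0/25
  205.75.169.128/25
  205.75.170.0/25
  205.75.170.128/25
  205.75.171.0/25
  205.75.171.128/25
Subnets: 205.75.168.0/25, 205.75.168.128/25, 205.75.169.0/25, 205.75.169.128/25, 205.75.170.0/25, 205.75.170.128/25, 205.75.171.0/25, 205.75.171.128/25


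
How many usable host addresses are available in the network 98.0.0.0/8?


Host bits = 32 - 8 = 24
Total addresses = 2^24 = 16777216
Usable = total - 2 (network and broadcast)
Usable hosts: 16777214


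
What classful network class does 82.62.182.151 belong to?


First octet: 82
Binary: 01010010
0xxxxxxx -> Class A (1-126)
Class A, default mask 255.0.0.0 (/8)


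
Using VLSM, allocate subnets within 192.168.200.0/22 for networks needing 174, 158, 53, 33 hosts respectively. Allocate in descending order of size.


174 hosts -> /24 (254 usable): 192.168.200.0/24
158 hosts -> /24 (254 usable): 192.168.201.0/24
53 hosts -> /26 (62 usable): 192.168.202.0/26
33 hosts -> /26 (62 usable): 192.168.202.64/26
Allocation: 192.168.200.0/24 (174 hosts, 254 usable); 192.168.201.0/24 (158 hosts, 254 usable); 192.168.202.0/26 (53 hosts, 62 usable); 192.168.202.64/26 (33 hosts, 62 usable)


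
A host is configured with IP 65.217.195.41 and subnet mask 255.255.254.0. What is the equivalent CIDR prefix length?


Binary: 11111111.11111111.11111110.00000000
Count leading 1s
Prefix: /23


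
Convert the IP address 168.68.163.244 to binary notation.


168 = 10101000
68 = 01000100
163 = 10100011
244 = 11110100
Binary: 10101000.01000100.10100011.11110100


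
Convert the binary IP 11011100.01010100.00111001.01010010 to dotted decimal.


11011100 = 220
01010100 = 84
00111001 = 57
01010010 = 82
IP: 220.84.57.82


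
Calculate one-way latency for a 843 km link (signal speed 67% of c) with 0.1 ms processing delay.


Speed = 0.67 * 3e5 km/s = 201000 km/s
Propagation delay = 843 / 201000 = 0.0042 s = 4.194 ms
Processing delay = 0.1 ms
Total one-way latency = 4.294 ms


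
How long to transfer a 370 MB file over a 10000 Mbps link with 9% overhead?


Effective throughput = 10000 * (1 - 9/100) = 9100 Mbps
File size in Mb = 370 * 8 = 2960 Mb
Time = 2960 / 9100
Time = 0.3253 seconds


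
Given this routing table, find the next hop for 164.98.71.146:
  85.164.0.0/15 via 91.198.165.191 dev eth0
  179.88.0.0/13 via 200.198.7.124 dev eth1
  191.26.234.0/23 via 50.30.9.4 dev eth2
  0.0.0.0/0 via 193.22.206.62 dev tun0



Longest prefix match for 164.98.71.146:
  /15 85.164.0.0: no
  /13 179.88.0.0: no
  /23 191.26.234.0: no
  /0 0.0.0.0: MATCH
Selected: next-hop 193.22.206.62 via tun0 (matched /0)


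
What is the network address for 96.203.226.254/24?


IP:   01100000.11001011.11100010.11111110
Mask: 11111111.11111111.11111111.00000000
AND operation:
Net:  01100000.11001011.11100010.00000000
Network: 96.203.226.0/24


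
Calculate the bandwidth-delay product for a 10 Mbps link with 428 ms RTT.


BDP = bandwidth * RTT
= 10 Mbps * 428 ms
= 10 * 1e6 * 428 / 1000 bits
= 4280000 bits
= 535000 bytes
= 522.4609 KB
BDP = 4280000 bits (535000 bytes)


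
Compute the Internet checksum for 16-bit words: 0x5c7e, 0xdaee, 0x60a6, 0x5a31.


Sum all words (with carry folding):
+ 0x5c7e = 0x5c7e
+ 0xdaee = 0x376d
+ 0x60a6 = 0x9813
+ 0x5a31 = 0xf244
One's complement: ~0xf244
Checksum = 0x0dbb


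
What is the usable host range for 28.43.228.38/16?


Network: 28.43.0.0
Broadcast: 28.43.255.255
First usable = network + 1
Last usable = broadcast - 1
Range: 28.43.0.1 to 28.43.255.254


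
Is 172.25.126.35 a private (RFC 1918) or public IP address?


RFC 1918 private ranges:
  10.0.0.0/8 (10.0.0.0 - 10.255.255.255)
  172.16.0.0/12 (172.16.0.0 - 172.31.255.255)
  192.168.0.0/16 (192.168.0.0 - 192.168.255.255)
Private (in 172.16.0.0/12)


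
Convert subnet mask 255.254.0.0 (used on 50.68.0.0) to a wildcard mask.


Subnet mask: 255.254.0.0
Wildcard = 255.255.255.255 - subnet mask
255 - 255 = 0
255 - 254 = 1
255 - 0 = 255
255 - 0 = 255
Wildcard: 0.1.255.255


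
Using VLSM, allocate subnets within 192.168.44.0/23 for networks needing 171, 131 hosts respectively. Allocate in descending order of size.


171 hosts -> /24 (254 usable): 192.168.44.0/24
131 hosts -> /24 (254 usable): 192.168.45.0/24
Allocation: 192.168.44.0/24 (171 hosts, 254 usable); 192.168.45.0/24 (131 hosts, 254 usable)


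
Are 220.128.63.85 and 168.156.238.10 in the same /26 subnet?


Mask: 255.255.255.192
220.128.63.85 AND mask = 220.128.63.64
168.156.238.10 AND mask = 168.156.238.0
No, different subnets (220.128.63.64 vs 168.156.238.0)


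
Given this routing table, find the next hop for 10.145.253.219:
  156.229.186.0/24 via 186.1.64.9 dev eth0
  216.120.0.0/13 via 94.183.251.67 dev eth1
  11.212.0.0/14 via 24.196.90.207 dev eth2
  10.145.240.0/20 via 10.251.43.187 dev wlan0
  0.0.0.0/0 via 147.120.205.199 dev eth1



Longest prefix match for 10.145.253.219:
  /24 156.229.186.0: no
  /13 216.120.0.0: no
  /14 11.212.0.0: no
  /20 10.145.240.0: MATCH
  /0 0.0.0.0: MATCH
Selected: next-hop 10.251.43.187 via wlan0 (matched /20)


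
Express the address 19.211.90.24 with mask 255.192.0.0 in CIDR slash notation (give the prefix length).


Binary: 11111111.11000000.00000000.00000000
Count leading 1s
Prefix: /10


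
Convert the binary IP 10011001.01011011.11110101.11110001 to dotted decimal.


10011001 = 153
01011011 = 91
11110101 = 245
11110001 = 241
IP: 153.91.245.241


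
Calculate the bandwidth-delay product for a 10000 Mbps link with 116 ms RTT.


BDP = bandwidth * RTT
= 10000 Mbps * 116 ms
= 10000 * 1e6 * 116 / 1000 bits
= 1160000000 bits
= 145000000 bytes
= 141601.5625 KB
BDP = 1160000000 bits (145000000 bytes)


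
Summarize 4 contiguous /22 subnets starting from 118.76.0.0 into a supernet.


Original prefix: /22
Number of subnets: 4 = 2^2
New prefix = 22 - 2 = 20
Supernet: 118.76.0.0/20


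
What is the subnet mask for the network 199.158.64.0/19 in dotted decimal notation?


/19 means 19 network bits, 13 host bits
Binary: 11111111111111111110000000000000
Mask: 255.255.224.0


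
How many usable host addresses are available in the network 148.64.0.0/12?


Host bits = 32 - 12 = 20
Total addresses = 2^20 = 1048576
Usable = total - 2 (network and broadcast)
Usable hosts: 1048574


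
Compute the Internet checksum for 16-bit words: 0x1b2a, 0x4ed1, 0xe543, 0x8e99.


Sum all words (with carry folding):
+ 0x1b2a = 0x1b2a
+ 0x4ed1 = 0x69fb
+ 0xe543 = 0x4f3f
+ 0x8e99 = 0xddd8
One's complement: ~0xddd8
Checksum = 0x2227


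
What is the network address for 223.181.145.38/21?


IP:   11011111.10110101.10010001.00100110
Mask: 11111111.11111111.11111000.00000000
AND operation:
Net:  11011111.10110101.10010000.00000000
Network: 223.181.144.0/21


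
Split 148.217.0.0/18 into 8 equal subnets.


New prefix = 18 + 3 = 21
Each subnet has 2048 addresses
  148.217.0.0/21
  148.217.8.0/21
  148.217.16.0/21
  148.217.24.0/21
  148.217.32.0/21
  148.217.40.0/21
  148.217.48.0/21
  148.217.56.0/21
Subnets: 148.217.0.0/21, 148.217.8.0/21, 148.217.16.0/21, 148.217.24.0/21, 148.217.32.0/21, 148.217.40.0/21, 148.217.48.0/21, 148.217.56.0/21


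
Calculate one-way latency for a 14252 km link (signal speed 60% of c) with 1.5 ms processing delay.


Speed = 0.6 * 3e5 km/s = 180000 km/s
Propagation delay = 14252 / 180000 = 0.0792 s = 79.1778 ms
Processing delay = 1.5 ms
Total one-way latency = 80.6778 ms


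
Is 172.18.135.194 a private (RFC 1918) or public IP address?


RFC 1918 private ranges:
  10.0.0.0/8 (10.0.0.0 - 10.255.255.255)
  172.16.0.0/12 (172.16.0.0 - 172.31.255.255)
  192.168.0.0/16 (192.168.0.0 - 192.168.255.255)
Private (in 172.16.0.0/12)


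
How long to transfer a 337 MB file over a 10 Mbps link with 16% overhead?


Effective throughput = 10 * (1 - 16/100) = 8.4 Mbps
File size in Mb = 337 * 8 = 2696 Mb
Time = 2696 / 8.4
Time = 320.9524 seconds


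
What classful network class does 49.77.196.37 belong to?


First octet: 49
Binary: 00110001
0xxxxxxx -> Class A (1-126)
Class A, default mask 255.0.0.0 (/8)


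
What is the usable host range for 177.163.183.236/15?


Network: 177.162.0.0
Broadcast: 177.163.255.255
First usable = network + 1
Last usable = broadcast - 1
Range: 177.162.0.1 to 177.163.255.254


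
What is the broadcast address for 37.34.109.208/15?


Network: 37.34.0.0/15
Host bits = 17
Set all host bits to 1:
Broadcast: 37.35.255.255


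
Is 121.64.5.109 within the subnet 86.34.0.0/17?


Subnet network: 86.34.0.0
Test IP AND mask: 121.64.0.0
No, 121.64.5.109 is not in 86.34.0.0/17


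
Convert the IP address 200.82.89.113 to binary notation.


200 = 11001000
82 = 01010010
89 = 01011001
113 = 01110001
Binary: 11001000.01010010.01011001.01110001


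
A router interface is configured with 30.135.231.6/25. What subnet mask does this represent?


/25 means 25 network bits, 7 host bits
Binary: 11111111111111111111111110000000
Mask: 255.255.255.128


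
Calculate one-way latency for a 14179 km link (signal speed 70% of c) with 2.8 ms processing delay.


Speed = 0.7 * 3e5 km/s = 210000 km/s
Propagation delay = 14179 / 210000 = 0.0675 s = 67.519 ms
Processing delay = 2.8 ms
Total one-way latency = 70.319 ms


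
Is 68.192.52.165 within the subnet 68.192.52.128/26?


Subnet network: 68.192.52.128
Test IP AND mask: 68.192.52.128
Yes, 68.192.52.165 is in 68.192.52.128/26


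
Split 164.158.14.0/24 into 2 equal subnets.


New prefix = 24 + 1 = 25
Each subnet has 128 addresses
  164.158.14.0/25
  164.158.14.128/25
Subnets: 164.158.14.0/25, 164.158.14.128/25


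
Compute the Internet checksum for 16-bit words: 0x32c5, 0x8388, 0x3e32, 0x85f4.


Sum all words (with carry folding):
+ 0x32c5 = 0x32c5
+ 0x8388 = 0xb64d
+ 0x3e32 = 0xf47f
+ 0x85f4 = 0x7a74
One's complement: ~0x7a74
Checksum = 0x858b


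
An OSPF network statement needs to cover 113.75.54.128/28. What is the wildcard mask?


Subnet mask: 255.255.255.240
Wildcard = 255.255.255.255 - subnet mask
255 - 255 = 0
255 - 255 = 0
255 - 255 = 0
255 - 240 = 15
Wildcard: 0.0.0.15


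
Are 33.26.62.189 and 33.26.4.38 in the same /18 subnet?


Mask: 255.255.192.0
33.26.62.189 AND mask = 33.26.0.0
33.26.4.38 AND mask = 33.26.0.0
Yes, same subnet (33.26.0.0)


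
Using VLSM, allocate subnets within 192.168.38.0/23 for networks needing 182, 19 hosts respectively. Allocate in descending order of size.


182 hosts -> /24 (254 usable): 192.168.38.0/24
19 hosts -> /27 (30 usable): 192.168.39.0/27
Allocation: 192.168.38.0/24 (182 hosts, 254 usable); 192.168.39.0/27 (19 hosts, 30 usable)


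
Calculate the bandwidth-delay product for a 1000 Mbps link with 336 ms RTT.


BDP = bandwidth * RTT
= 1000 Mbps * 336 ms
= 1000 * 1e6 * 336 / 1000 bits
= 336000000 bits
= 42000000 bytes
= 41015.625 KB
BDP = 336000000 bits (42000000 bytes)


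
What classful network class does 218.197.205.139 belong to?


First octet: 218
Binary: 11011010
110xxxxx -> Class C (192-223)
Class C, default mask 255.255.255.0 (/24)


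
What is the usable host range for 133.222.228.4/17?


Network: 133.222.128.0
Broadcast: 133.222.255.255
First usable = network + 1
Last usable = broadcast - 1
Range: 133.222.128.1 to 133.222.255.254


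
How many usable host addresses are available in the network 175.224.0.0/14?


Host bits = 32 - 14 = 18
Total addresses = 2^18 = 262144
Usable = total - 2 (network and broadcast)
Usable hosts: 262142


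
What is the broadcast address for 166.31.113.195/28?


Network: 166.31.113.192/28
Host bits = 4
Set all host bits to 1:
Broadcast: 166.31.113.207


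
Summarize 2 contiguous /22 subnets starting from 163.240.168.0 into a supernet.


Original prefix: /22
Number of subnets: 2 = 2^1
New prefix = 22 - 1 = 21
Supernet: 163.240.168.0/21


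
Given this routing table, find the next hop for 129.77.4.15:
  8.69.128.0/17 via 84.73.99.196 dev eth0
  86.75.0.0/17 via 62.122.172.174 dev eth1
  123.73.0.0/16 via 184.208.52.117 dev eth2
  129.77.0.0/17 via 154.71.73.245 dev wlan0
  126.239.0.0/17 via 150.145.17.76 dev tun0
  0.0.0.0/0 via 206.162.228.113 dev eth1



Longest prefix match for 129.77.4.15:
  /17 8.69.128.0: no
  /17 86.75.0.0: no
  /16 123.73.0.0: no
  /17 129.77.0.0: MATCH
  /17 126.239.0.0: no
  /0 0.0.0.0: MATCH
Selected: next-hop 154.71.73.245 via wlan0 (matched /17)


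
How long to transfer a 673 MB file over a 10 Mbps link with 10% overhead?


Effective throughput = 10 * (1 - 10/100) = 9 Mbps
File size in Mb = 673 * 8 = 5384 Mb
Time = 5384 / 9
Time = 598.2222 seconds


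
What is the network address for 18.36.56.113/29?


IP:   00010010.00100100.00111000.01110001
Mask: 11111111.11111111.11111111.11111000
AND operation:
Net:  00010010.00100100.00111000.01110000
Network: 18.36.56.112/29


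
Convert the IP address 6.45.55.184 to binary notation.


6 = 00000110
45 = 00101101
55 = 00110111
184 = 10111000
Binary: 00000110.00101101.00110111.10111000


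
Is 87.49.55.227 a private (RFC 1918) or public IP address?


RFC 1918 private ranges:
  10.0.0.0/8 (10.0.0.0 - 10.255.255.255)
  172.16.0.0/12 (172.16.0.0 - 172.31.255.255)
  192.168.0.0/16 (192.168.0.0 - 192.168.255.255)
Public (not in any RFC 1918 range)


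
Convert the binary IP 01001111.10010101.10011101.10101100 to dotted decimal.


01001111 = 79
10010101 = 149
10011101 = 157
10101100 = 172
IP: 79.149.157.172


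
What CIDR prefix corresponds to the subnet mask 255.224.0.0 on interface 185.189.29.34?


Binary: 11111111.11100000.00000000.00000000
Count leading 1s
Prefix: /11


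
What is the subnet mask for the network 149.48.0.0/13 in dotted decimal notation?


/13 means 13 network bits, 19 host bits
Binary: 11111111111110000000000000000000
Mask: 255.248.0.0


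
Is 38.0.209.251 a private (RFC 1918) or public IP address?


RFC 1918 private ranges:
  10.0.0.0/8 (10.0.0.0 - 10.255.255.255)
  172.16.0.0/12 (172.16.0.0 - 172.31.255.255)
  192.168.0.0/16 (192.168.0.0 - 192.168.255.255)
Public (not in any RFC 1918 range)


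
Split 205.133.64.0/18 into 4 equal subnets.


New prefix = 18 + 2 = 20
Each subnet has 4096 addresses
  205.133.64.0/20
  205.133.80.0/20
  205.133.96.0/20
  205.133.112.0/20
Subnets: 205.133.64.0/20, 205.133.80.0/20, 205.133.96.0/20, 205.133.112.0/20


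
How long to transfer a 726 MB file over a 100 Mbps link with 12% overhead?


Effective throughput = 100 * (1 - 12/100) = 88 Mbps
File size in Mb = 726 * 8 = 5808 Mb
Time = 5808 / 88
Time = 66 seconds


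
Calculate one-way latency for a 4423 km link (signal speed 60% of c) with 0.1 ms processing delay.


Speed = 0.6 * 3e5 km/s = 180000 km/s
Propagation delay = 4423 / 180000 = 0.0246 s = 24.5722 ms
Processing delay = 0.1 ms
Total one-way latency = 24.6722 ms


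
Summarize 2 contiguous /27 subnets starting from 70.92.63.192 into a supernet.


Original prefix: /27
Number of subnets: 2 = 2^1
New prefix = 27 - 1 = 26
Supernet: 70.92.63.192/26


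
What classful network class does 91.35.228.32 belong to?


First octet: 91
Binary: 01011011
0xxxxxxx -> Class A (1-126)
Class A, default mask 255.0.0.0 (/8)


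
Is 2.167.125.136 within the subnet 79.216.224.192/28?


Subnet network: 79.216.224.192
Test IP AND mask: 2.167.125.128
No, 2.167.125.136 is not in 79.216.224.192/28


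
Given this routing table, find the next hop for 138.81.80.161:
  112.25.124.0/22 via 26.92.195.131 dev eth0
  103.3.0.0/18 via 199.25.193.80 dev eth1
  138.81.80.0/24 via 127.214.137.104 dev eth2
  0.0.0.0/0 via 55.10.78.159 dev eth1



Longest prefix match for 138.81.80.161:
  /22 112.25.124.0: no
  /18 103.3.0.0: no
  /24 138.81.80.0: MATCH
  /0 0.0.0.0: MATCH
Selected: next-hop 127.214.137.104 via eth2 (matched /24)


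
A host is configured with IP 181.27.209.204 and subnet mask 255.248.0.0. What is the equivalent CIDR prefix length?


Binary: 11111111.11111000.00000000.00000000
Count leading 1s
Prefix: /13


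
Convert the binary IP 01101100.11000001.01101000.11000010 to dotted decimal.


01101100 = 108
11000001 = 193
01101000 = 104
11000010 = 194
IP: 108.193.104.194


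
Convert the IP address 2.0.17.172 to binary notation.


2 = 00000010
0 = 00000000
17 = 00010001
172 = 10101100
Binary: 00000010.00000000.00010001.10101100


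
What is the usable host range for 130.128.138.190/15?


Network: 130.128.0.0
Broadcast: 130.129.255.255
First usable = network + 1
Last usable = broadcast - 1
Range: 130.128.0.1 to 130.129.255.254


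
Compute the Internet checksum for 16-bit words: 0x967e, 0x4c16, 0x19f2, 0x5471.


Sum all words (with carry folding):
+ 0x967e = 0x967e
+ 0x4c16 = 0xe294
+ 0x19f2 = 0xfc86
+ 0x5471 = 0x50f8
One's complement: ~0x50f8
Checksum = 0xaf07


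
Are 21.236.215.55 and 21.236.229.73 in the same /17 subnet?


Mask: 255.255.128.0
21.236.215.55 AND mask = 21.236.128.0
21.236.229.73 AND mask = 21.236.128.0
Yes, same subnet (21.236.128.0)


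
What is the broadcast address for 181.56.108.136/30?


Network: 181.56.108.136/30
Host bits = 2
Set all host bits to 1:
Broadcast: 181.56.108.139


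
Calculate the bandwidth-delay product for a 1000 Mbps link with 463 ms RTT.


BDP = bandwidth * RTT
= 1000 Mbps * 463 ms
= 1000 * 1e6 * 463 / 1000 bits
= 463000000 bits
= 57875000 bytes
= 56518.5547 KB
BDP = 463000000 bits (57875000 bytes)


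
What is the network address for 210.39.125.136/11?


IP:   11010010.00100111.01111101.10001000
Mask: 11111111.11100000.00000000.00000000
AND operation:
Net:  11010010.00100000.00000000.00000000
Network: 210.32.0.0/11


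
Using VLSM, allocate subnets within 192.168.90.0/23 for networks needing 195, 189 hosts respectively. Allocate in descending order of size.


195 hosts -> /24 (254 usable): 192.168.90.0/24
189 hosts -> /24 (254 usable): 192.168.91.0/24
Allocation: 192.168.90.0/24 (195 hosts, 254 usable); 192.168.91.0/24 (189 hosts, 254 usable)


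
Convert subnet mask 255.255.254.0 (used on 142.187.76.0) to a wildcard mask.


Subnet mask: 255.255.254.0
Wildcard = 255.255.255.255 - subnet mask
255 - 255 = 0
255 - 255 = 0
255 - 254 = 1
255 - 0 = 255
Wildcard: 0.0.1.255


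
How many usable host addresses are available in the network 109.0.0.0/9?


Host bits = 32 - 9 = 23
Total addresses = 2^23 = 8388608
Usable = total - 2 (network and broadcast)
Usable hosts: 8388606


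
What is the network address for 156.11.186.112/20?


IP:   10011100.00001011.10111010.01110000
Mask: 11111111.11111111.11110000.00000000
AND operation:
Net:  10011100.00001011.10110000.00000000
Network: 156.11.176.0/20


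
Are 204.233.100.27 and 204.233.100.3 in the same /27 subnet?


Mask: 255.255.255.224
204.233.100.27 AND mask = 204.233.100.0
204.233.100.3 AND mask = 204.233.100.0
Yes, same subnet (204.233.100.0)


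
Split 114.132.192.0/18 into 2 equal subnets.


New prefix = 18 + 1 = 19
Each subnet has 8192 addresses
  114.132.192.0/19
  114.132.224.0/19
Subnets: 114.132.192.0/19, 114.132.224.0/19


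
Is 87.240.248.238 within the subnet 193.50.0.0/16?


Subnet network: 193.50.0.0
Test IP AND mask: 87.240.0.0
No, 87.240.248.238 is not in 193.50.0.0/16


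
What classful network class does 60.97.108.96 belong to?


First octet: 60
Binary: 00111100
0xxxxxxx -> Class A (1-126)
Class A, default mask 255.0.0.0 (/8)


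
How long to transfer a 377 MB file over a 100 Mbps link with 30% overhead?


Effective throughput = 100 * (1 - 30/100) = 70 Mbps
File size in Mb = 377 * 8 = 3016 Mb
Time = 3016 / 70
Time = 43.0857 seconds


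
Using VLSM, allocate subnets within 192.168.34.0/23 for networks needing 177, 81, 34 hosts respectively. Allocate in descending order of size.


177 hosts -> /24 (254 usable): 192.168.34.0/24
81 hosts -> /25 (126 usable): 192.168.35.0/25
34 hosts -> /26 (62 usable): 192.168.35.128/26
Allocation: 192.168.34.0/24 (177 hosts, 254 usable); 192.168.35.0/25 (81 hosts, 126 usable); 192.168.35.128/26 (34 hosts, 62 usable)


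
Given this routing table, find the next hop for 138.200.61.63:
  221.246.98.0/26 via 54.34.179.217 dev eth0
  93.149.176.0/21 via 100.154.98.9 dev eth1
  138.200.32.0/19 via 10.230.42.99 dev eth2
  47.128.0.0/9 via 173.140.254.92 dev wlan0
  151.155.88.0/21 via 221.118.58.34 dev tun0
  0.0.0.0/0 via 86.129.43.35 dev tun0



Longest prefix match for 138.200.61.63:
  /26 221.246.98.0: no
  /21 93.149.176.0: no
  /19 138.200.32.0: MATCH
  /9 47.128.0.0: no
  /21 151.155.88.0: no
  /0 0.0.0.0: MATCH
Selected: next-hop 10.230.42.99 via eth2 (matched /19)


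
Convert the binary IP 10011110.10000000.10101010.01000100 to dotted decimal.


10011110 = 158
10000000 = 128
10101010 = 170
01000100 = 68
IP: 158.128.170.68


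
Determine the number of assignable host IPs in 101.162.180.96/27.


Host bits = 32 - 27 = 5
Total addresses = 2^5 = 32
Usable = total - 2 (network and broadcast)
Usable hosts: 30


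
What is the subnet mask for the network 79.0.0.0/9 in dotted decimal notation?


/9 means 9 network bits, 23 host bits
Binary: 11111111100000000000000000000000
Mask: 255.128.0.0


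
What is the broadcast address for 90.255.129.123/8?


Network: 90.0.0.0/8
Host bits = 24
Set all host bits to 1:
Broadcast: 90.255.255.255


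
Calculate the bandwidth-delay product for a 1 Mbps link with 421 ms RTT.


BDP = bandwidth * RTT
= 1 Mbps * 421 ms
= 1 * 1e6 * 421 / 1000 bits
= 421000 bits
= 52625 bytes
= 51.3916 KB
BDP = 421000 bits (52625 bytes)


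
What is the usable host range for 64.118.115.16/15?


Network: 64.118.0.0
Broadcast: 64.119.255.255
First usable = network + 1
Last usable = broadcast - 1
Range: 64.118.0.1 to 64.119.255.254


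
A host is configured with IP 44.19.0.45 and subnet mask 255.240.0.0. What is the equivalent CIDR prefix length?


Binary: 11111111.11110000.00000000.00000000
Count leading 1s
Prefix: /12


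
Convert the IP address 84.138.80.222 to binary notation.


84 = 01010100
138 = 10001010
80 = 01010000
222 = 11011110
Binary: 01010100.10001010.01010000.11011110


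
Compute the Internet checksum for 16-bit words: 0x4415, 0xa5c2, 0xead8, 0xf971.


Sum all words (with carry folding):
+ 0x4415 = 0x4415
+ 0xa5c2 = 0xe9d7
+ 0xead8 = 0xd4b0
+ 0xf971 = 0xce22
One's complement: ~0xce22
Checksum = 0x31dd


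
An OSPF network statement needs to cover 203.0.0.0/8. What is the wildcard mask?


Subnet mask: 255.0.0.0
Wildcard = 255.255.255.255 - subnet mask
255 - 255 = 0
255 - 0 = 255
255 - 0 = 255
255 - 0 = 255
Wildcard: 0.255.255.255


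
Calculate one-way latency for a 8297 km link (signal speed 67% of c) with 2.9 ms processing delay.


Speed = 0.67 * 3e5 km/s = 201000 km/s
Propagation delay = 8297 / 201000 = 0.0413 s = 41.2786 ms
Processing delay = 2.9 ms
Total one-way latency = 44.1786 ms


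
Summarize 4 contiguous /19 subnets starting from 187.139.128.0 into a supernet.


Original prefix: /19
Number of subnets: 4 = 2^2
New prefix = 19 - 2 = 17
Supernet: 187.139.128.0/17


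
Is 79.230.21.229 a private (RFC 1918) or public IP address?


RFC 1918 private ranges:
  10.0.0.0/8 (10.0.0.0 - 10.255.255.255)
  172.16.0.0/12 (172.16.0.0 - 172.31.255.255)
  192.168.0.0/16 (192.168.0.0 - 192.168.255.255)
Public (not in any RFC 1918 range)


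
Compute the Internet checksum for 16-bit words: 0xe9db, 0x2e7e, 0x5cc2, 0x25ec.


Sum all words (with carry folding):
+ 0xe9db = 0xe9db
+ 0x2e7e = 0x185a
+ 0x5cc2 = 0x751c
+ 0x25ec = 0x9b08
One's complement: ~0x9b08
Checksum = 0x64f7


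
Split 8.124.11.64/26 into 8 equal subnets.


New prefix = 26 + 3 = 29
Each subnet has 8 addresses
  8.124.11.64/29
  8.124.11.72/29
  8.124.11.80/29
  8.124.11.88/29
  8.124.11.96/29
  8.124.11.104/29
  8.124.11.112/29
  8.124.11.120/29
Subnets: 8.124.11.64/29, 8.124.11.72/29, 8.124.11.80/29, 8.124.11.88/29, 8.124.11.96/29, 8.124.11.104/29, 8.124.11.112/29, 8.124.11.120/29


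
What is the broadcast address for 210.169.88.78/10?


Network: 210.128.0.0/10
Host bits = 22
Set all host bits to 1:
Broadcast: 210.191.255.255
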